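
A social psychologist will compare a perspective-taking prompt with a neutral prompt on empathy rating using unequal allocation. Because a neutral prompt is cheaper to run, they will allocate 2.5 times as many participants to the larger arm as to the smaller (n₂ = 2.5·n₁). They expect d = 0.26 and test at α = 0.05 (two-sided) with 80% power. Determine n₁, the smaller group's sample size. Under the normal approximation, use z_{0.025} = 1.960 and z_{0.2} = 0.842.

With allocation ratio k = n₂/n₁ = 2.5, Var(x̄₁−x̄₂) = σ²(1/n₁ + 1/(k·n₁)) = σ²·(k+1)/(k·n₁).
So n₁ = (1 + 1/k)·((z_{α/2} + z_β)/d)² = 1.400 × (2.802/0.26)².
n₁ = 1.400 × 116.14 = 162.6.
Round up: n₁ = 163, giving n₂ = ⌈2.5 × 163⌉ = ⌈407.5⌉ = 408.

n₁ = 163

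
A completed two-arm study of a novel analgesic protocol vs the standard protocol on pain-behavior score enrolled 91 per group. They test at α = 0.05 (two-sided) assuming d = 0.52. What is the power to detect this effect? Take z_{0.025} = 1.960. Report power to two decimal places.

power ≈ 0.94

For two equal groups, power = Φ(d·√(n/2) − z_{α/2}).
d·√(n/2) = 0.52 × √(91/2) = 0.52 × 6.745 = 3.508.
z_β = 3.508 − 1.960 = 1.548.
Power = Φ(1.548) = 0.939.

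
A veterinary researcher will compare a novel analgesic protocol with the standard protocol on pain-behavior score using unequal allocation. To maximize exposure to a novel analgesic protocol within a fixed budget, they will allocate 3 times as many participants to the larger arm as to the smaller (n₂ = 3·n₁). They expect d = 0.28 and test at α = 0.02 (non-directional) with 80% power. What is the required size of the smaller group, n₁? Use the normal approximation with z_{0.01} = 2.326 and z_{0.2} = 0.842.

n₁ = 171

With allocation ratio k = n₂/n₁ = 3, Var(x̄₁−x̄₂) = σ²(1/n₁ + 1/(k·n₁)) = σ²·(k+1)/(k·n₁).
So n₁ = (1 + 1/k)·((z_{α/2} + z_β)/d)² = 1.333 × (3.168/0.28)².
n₁ = 1.333 × 128.01 = 170.7.
Round up: n₁ = 171, giving n₂ = 3 × 171 = 513.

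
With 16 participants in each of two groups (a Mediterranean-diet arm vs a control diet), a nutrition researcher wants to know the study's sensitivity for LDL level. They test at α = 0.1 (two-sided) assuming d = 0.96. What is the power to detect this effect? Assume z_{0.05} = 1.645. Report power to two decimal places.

For two equal groups, power = Φ(d·√(n/2) − z_{α/2}).
d·√(n/2) = 0.96 × √(16/2) = 0.96 × 2.828 = 2.715.
z_β = 2.715 − 1.645 = 1.070.
Power = Φ(1.070) = 0.858.

power ≈ 0.86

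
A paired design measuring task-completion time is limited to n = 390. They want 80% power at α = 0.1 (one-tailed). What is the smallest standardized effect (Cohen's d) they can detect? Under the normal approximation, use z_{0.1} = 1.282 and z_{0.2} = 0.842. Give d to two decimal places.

For a single sample (or paired design) of n = 390: d_min = (z_{α} + z_β)/√n.
z-sum = 1.282 + 0.842 = 2.124.
d_min = 2.124 / √390 = 2.124 / 19.748 = 0.108.

d_min ≈ 0.11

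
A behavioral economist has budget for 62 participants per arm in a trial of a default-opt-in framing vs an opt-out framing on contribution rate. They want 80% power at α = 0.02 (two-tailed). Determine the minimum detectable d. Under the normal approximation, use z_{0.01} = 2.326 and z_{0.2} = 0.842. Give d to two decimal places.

For two independent groups of n = 62 each: d_min = (z_{α/2} + z_β)·√(2/n).
z-sum = 2.326 + 0.842 = 3.168.
d_min = 3.168 × √(2/62) = 3.168 × 0.1796 = 0.569.

d_min ≈ 0.57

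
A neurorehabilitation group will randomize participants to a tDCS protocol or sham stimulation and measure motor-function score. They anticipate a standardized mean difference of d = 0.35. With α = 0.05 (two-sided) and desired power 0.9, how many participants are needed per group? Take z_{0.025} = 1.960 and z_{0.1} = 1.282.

n = 172 per group

For two independent groups with equal n: n = 2·((z_{α/2} + z_β) / d)².
z_{α/2} + z_β = 1.960 + 1.282 = 3.242.
n = 2 × (3.242 / 0.35)² = 2 × 9.263² = 2 × 85.80 = 171.6.
Round up to the next whole participant.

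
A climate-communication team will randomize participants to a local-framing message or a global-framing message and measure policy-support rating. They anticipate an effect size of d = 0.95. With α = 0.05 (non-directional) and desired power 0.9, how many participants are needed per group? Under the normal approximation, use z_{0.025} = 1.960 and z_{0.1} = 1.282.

For two independent groups with equal n: n = 2·((z_{α/2} + z_β) / d)².
z_{α/2} + z_β = 1.960 + 1.282 = 3.242.
n = 2 × (3.242 / 0.95)² = 2 × 3.413² = 2 × 11.65 = 23.3.
Round up to the next whole participant.

n = 24 per group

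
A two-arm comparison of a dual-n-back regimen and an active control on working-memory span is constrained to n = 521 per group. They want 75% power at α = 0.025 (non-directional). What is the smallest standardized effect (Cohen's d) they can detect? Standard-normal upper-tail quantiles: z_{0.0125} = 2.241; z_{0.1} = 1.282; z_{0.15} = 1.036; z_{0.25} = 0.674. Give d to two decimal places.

For two independent groups of n = 521 each: d_min = (z_{α/2} + z_β)·√(2/n).
z-sum = 2.241 + 0.674 = 2.915.
d_min = 2.915 × √(2/521) = 2.915 × 0.0620 = 0.181.

d_min ≈ 0.18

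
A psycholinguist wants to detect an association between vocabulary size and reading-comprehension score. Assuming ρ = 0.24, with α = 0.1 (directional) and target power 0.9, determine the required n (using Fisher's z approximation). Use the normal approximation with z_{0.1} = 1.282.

n = 113

Fisher's z: C = ½·ln((1+r)/(1−r)) = ½·ln(1.6316) = 0.2448.
n = ((z_{α} + z_β)/C)² + 3.
(1.282 + 1.282) / 0.2448 = 2.564 / 0.2448 = 10.474.
n = 10.474² + 3 = 109.70 + 3 = 112.7.
Round up.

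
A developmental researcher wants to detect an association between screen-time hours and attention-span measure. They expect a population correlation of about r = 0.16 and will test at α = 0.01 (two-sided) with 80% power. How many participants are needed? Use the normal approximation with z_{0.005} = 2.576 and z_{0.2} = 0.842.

Fisher's z: C = ½·ln((1+r)/(1−r)) = ½·ln(1.3810) = 0.1614.
n = ((z_{α/2} + z_β)/C)² + 3.
(2.576 + 0.842) / 0.1614 = 3.418 / 0.1614 = 21.177.
n = 21.177² + 3 = 448.47 + 3 = 451.5.
Round up.

n = 452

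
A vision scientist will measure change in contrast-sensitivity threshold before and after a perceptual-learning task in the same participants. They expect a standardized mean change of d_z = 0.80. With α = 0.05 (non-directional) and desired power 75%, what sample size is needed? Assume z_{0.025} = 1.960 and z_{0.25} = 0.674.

n = 11 pairs

For a paired (one-sample on differences) test: n = ((z_{α/2} + z_β) / d)².
z_{α/2} + z_β = 1.960 + 0.674 = 2.634.
n = (2.634 / 0.80)² = 3.292² = 10.84.
Round up.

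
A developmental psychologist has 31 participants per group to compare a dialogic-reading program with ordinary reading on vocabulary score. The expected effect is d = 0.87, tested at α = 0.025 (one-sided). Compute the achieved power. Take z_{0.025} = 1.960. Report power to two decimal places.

For two equal groups, power = Φ(d·√(n/2) − z_{α}).
d·√(n/2) = 0.87 × √(31/2) = 0.87 × 3.937 = 3.425.
z_β = 3.425 − 1.960 = 1.465.
Power = Φ(1.465) = 0.929.

power ≈ 0.93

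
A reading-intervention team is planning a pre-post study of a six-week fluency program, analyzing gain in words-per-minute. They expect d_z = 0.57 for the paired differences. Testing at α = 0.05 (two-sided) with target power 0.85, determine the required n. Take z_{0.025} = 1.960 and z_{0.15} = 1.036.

For a paired (one-sample on differences) test: n = ((z_{α/2} + z_β) / d)².
z_{α/2} + z_β = 1.960 + 1.036 = 2.996.
n = (2.996 / 0.57)² = 5.256² = 27.63.
Round up.

n = 28 pairs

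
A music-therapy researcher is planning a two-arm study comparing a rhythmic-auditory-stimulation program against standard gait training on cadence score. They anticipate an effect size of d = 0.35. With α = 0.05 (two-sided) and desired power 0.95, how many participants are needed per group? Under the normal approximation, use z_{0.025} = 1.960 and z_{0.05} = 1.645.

n = 213 per group

For two independent groups with equal n: n = 2·((z_{α/2} + z_β) / d)².
z_{α/2} + z_β = 1.960 + 1.645 = 3.605.
n = 2 × (3.605 / 0.35)² = 2 × 10.300² = 2 × 106.09 = 212.2.
Round up to the next whole participant.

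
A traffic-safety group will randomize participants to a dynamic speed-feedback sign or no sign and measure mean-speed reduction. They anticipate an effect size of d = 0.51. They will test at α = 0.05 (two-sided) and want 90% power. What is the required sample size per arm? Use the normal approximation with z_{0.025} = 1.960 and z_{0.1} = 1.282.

n = 81 per group

For two independent groups with equal n: n = 2·((z_{α/2} + z_β) / d)².
z_{α/2} + z_β = 1.960 + 1.282 = 3.242.
n = 2 × (3.242 / 0.51)² = 2 × 6.357² = 2 × 40.41 = 80.8.
Round up to the next whole participant.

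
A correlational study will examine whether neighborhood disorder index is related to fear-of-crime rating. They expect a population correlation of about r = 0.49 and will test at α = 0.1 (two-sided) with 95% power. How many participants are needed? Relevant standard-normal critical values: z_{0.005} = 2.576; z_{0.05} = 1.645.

n = 41

Fisher's z: C = ½·ln((1+r)/(1−r)) = ½·ln(2.9216) = 0.5361.
n = ((z_{α/2} + z_β)/C)² + 3.
(1.645 + 1.645) / 0.5361 = 3.290 / 0.5361 = 6.137.
n = 6.137² + 3 = 37.66 + 3 = 40.7.
Round up.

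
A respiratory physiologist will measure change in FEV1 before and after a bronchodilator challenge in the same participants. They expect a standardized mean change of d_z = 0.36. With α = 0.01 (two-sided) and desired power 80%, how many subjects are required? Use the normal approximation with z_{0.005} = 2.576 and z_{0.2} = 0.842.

For a paired (one-sample on differences) test: n = ((z_{α/2} + z_β) / d)².
z_{α/2} + z_β = 2.576 + 0.842 = 3.418.
n = (3.418 / 0.36)² = 9.494² = 90.14.
Round up.

n = 91 pairs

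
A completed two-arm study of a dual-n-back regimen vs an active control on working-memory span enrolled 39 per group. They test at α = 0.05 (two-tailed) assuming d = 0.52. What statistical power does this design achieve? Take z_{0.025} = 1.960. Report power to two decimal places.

For two equal groups, power = Φ(d·√(n/2) − z_{α/2}).
d·√(n/2) = 0.52 × √(39/2) = 0.52 × 4.416 = 2.296.
z_β = 2.296 − 1.960 = 0.336.
Power = Φ(0.336) = 0.632.

power ≈ 0.63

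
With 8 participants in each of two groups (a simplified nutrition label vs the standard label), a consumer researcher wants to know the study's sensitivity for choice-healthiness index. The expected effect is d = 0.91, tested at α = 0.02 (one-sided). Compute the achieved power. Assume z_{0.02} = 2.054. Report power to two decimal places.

power ≈ 0.41

For two equal groups, power = Φ(d·√(n/2) − z_{α}).
d·√(n/2) = 0.91 × √(8/2) = 0.91 × 2.000 = 1.820.
z_β = 1.820 − 2.054 = -0.234.
Power = Φ(-0.234) = 0.407.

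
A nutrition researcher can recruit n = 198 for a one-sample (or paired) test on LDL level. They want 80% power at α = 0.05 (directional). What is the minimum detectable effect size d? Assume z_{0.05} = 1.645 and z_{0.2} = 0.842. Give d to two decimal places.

For a single sample (or paired design) of n = 198: d_min = (z_{α} + z_β)/√n.
z-sum = 1.645 + 0.842 = 2.487.
d_min = 2.487 / √198 = 2.487 / 14.071 = 0.177.

d_min ≈ 0.18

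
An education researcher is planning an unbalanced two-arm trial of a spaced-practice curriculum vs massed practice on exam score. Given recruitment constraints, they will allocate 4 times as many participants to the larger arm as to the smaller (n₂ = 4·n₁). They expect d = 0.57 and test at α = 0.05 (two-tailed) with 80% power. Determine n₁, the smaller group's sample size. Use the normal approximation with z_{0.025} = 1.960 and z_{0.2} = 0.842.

With allocation ratio k = n₂/n₁ = 4, Var(x̄₁−x̄₂) = σ²(1/n₁ + 1/(k·n₁)) = σ²·(k+1)/(k·n₁).
So n₁ = (1 + 1/k)·((z_{α/2} + z_β)/d)² = 1.250 × (2.802/0.57)².
n₁ = 1.250 × 24.16 = 30.2.
Round up: n₁ = 31, giving n₂ = 4 × 31 = 124.

n₁ = 31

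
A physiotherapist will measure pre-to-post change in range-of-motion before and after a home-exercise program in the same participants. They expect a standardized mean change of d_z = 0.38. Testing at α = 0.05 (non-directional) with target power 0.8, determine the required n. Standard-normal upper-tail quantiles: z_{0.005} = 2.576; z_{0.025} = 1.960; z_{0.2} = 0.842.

For a paired (one-sample on differences) test: n = ((z_{α/2} + z_β) / d)².
z_{α/2} + z_β = 1.960 + 0.842 = 2.802.
n = (2.802 / 0.38)² = 7.374² = 54.37.
Round up.

n = 55 pairs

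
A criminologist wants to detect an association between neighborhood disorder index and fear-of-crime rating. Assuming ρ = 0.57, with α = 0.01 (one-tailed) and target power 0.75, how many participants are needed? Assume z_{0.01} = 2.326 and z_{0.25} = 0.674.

n = 25

Fisher's z: C = ½·ln((1+r)/(1−r)) = ½·ln(3.6512) = 0.6475.
n = ((z_{α} + z_β)/C)² + 3.
(2.326 + 0.674) / 0.6475 = 3.000 / 0.6475 = 4.633.
n = 4.633² + 3 = 21.47 + 3 = 24.5.
Round up.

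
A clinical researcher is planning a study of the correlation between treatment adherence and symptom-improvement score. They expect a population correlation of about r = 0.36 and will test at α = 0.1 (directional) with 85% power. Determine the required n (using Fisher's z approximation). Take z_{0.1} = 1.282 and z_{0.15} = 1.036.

Fisher's z: C = ½·ln((1+r)/(1−r)) = ½·ln(2.1250) = 0.3769.
n = ((z_{α} + z_β)/C)² + 3.
(1.282 + 1.036) / 0.3769 = 2.318 / 0.3769 = 6.150.
n = 6.150² + 3 = 37.82 + 3 = 40.8.
Round up.

n = 41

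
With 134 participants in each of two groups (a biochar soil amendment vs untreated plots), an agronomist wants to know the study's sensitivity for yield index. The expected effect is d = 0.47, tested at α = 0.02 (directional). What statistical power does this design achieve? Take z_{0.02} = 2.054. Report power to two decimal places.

power ≈ 0.96

For two equal groups, power = Φ(d·√(n/2) − z_{α}).
d·√(n/2) = 0.47 × √(134/2) = 0.47 × 8.185 = 3.847.
z_β = 3.847 − 2.054 = 1.793.
Power = Φ(1.793) = 0.964.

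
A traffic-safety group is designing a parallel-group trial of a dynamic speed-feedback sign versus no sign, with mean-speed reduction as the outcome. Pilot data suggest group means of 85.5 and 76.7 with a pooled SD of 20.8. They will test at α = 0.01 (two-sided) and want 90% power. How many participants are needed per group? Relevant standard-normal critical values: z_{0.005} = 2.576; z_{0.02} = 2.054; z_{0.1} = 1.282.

Cohen's d = |M₁ − M₂| / SD_pooled = |85.5 − 76.7| / 20.8 = 8.8 / 20.8 = 0.423.
For two independent groups with equal n: n = 2·((z_{α/2} + z_β) / d)².
z_{α/2} + z_β = 2.576 + 1.282 = 3.858.
n = 2 × (3.858 / 0.423)² = 2 × 9.121² = 2 × 83.18 = 166.4.
Round up to the next whole participant.

n = 167 per group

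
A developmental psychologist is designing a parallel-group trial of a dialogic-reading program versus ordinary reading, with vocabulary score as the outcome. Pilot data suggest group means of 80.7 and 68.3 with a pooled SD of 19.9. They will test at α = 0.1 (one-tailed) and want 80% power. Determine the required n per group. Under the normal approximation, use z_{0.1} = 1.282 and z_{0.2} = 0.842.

Cohen's d = |M₁ − M₂| / SD_pooled = |80.7 − 68.3| / 19.9 = 12.4 / 19.9 = 0.623.
For two independent groups with equal n: n = 2·((z_{α} + z_β) / d)².
z_{α} + z_β = 1.282 + 0.842 = 2.124.
n = 2 × (2.124 / 0.623)² = 2 × 3.409² = 2 × 11.62 = 23.2.
Round up to the next whole participant.

n = 24 per group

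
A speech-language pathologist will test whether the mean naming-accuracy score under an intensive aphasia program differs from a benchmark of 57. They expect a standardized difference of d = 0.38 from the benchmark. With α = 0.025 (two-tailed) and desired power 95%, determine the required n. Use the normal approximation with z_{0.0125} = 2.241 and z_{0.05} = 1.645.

n = 105

For a one-sample test: n = ((z_{α/2} + z_β) / d)².
z_{α/2} + z_β = 2.241 + 1.645 = 3.886.
n = (3.886 / 0.38)² = 10.226² = 104.58.
Round up.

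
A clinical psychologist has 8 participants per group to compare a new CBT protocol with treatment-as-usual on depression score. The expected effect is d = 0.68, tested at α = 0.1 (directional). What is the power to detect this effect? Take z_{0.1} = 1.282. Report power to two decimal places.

For two equal groups, power = Φ(d·√(n/2) − z_{α}).
d·√(n/2) = 0.68 × √(8/2) = 0.68 × 2.000 = 1.360.
z_β = 1.360 − 1.282 = 0.078.
Power = Φ(0.078) = 0.531.

power ≈ 0.53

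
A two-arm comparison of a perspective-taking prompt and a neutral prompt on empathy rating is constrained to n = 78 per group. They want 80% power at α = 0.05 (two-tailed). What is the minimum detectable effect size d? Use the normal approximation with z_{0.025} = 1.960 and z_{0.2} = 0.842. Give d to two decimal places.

For two independent groups of n = 78 each: d_min = (z_{α/2} + z_β)·√(2/n).
z-sum = 1.960 + 0.842 = 2.802.
d_min = 2.802 × √(2/78) = 2.802 × 0.1601 = 0.449.

d_min ≈ 0.45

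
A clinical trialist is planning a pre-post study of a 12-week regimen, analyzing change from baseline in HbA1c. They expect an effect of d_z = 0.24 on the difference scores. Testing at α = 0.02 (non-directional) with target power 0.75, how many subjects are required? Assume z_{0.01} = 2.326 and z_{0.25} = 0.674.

For a paired (one-sample on differences) test: n = ((z_{α/2} + z_β) / d)².
z_{α/2} + z_β = 2.326 + 0.674 = 3.000.
n = (3.000 / 0.24)² = 12.500² = 156.25.
Round up.

n = 157 pairs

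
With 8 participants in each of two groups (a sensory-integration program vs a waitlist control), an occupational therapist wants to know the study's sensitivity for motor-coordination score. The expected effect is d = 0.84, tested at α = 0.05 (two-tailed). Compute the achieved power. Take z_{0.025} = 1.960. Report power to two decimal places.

For two equal groups, power = Φ(d·√(n/2) − z_{α/2}).
d·√(n/2) = 0.84 × √(8/2) = 0.84 × 2.000 = 1.680.
z_β = 1.680 − 1.960 = -0.280.
Power = Φ(-0.280) = 0.390.

power ≈ 0.39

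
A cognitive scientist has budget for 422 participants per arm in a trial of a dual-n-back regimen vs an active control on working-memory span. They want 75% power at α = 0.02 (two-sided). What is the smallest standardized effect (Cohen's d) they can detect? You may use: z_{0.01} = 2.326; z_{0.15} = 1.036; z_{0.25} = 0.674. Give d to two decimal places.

d_min ≈ 0.21

For two independent groups of n = 422 each: d_min = (z_{α/2} + z_β)·√(2/n).
z-sum = 2.326 + 0.674 = 3.000.
d_min = 3.000 × √(2/422) = 3.000 × 0.0688 = 0.207.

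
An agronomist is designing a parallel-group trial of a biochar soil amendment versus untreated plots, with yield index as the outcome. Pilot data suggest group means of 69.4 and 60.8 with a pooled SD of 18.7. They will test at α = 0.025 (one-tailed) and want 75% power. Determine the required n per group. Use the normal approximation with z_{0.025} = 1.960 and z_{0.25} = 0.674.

n = 66 per group

Cohen's d = |M₁ − M₂| / SD_pooled = |69.4 − 60.8| / 18.7 = 8.6 / 18.7 = 0.460.
For two independent groups with equal n: n = 2·((z_{α} + z_β) / d)².
z_{α} + z_β = 1.960 + 0.674 = 2.634.
n = 2 × (2.634 / 0.460)² = 2 × 5.726² = 2 × 32.79 = 65.6.
Round up to the next whole participant.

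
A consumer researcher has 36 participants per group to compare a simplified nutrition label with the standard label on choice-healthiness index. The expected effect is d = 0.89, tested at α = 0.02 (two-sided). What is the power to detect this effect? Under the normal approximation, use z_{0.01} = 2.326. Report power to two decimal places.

For two equal groups, power = Φ(d·√(n/2) − z_{α/2}).
d·√(n/2) = 0.89 × √(36/2) = 0.89 × 4.243 = 3.776.
z_β = 3.776 − 2.326 = 1.450.
Power = Φ(1.450) = 0.926.

power ≈ 0.93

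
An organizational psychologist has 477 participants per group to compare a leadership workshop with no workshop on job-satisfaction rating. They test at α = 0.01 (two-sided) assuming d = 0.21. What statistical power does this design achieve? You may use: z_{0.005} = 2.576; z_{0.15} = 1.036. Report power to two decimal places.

power ≈ 0.75

For two equal groups, power = Φ(d·√(n/2) − z_{α/2}).
d·√(n/2) = 0.21 × √(477/2) = 0.21 × 15.443 = 3.243.
z_β = 3.243 − 2.576 = 0.667.
Power = Φ(0.667) = 0.748.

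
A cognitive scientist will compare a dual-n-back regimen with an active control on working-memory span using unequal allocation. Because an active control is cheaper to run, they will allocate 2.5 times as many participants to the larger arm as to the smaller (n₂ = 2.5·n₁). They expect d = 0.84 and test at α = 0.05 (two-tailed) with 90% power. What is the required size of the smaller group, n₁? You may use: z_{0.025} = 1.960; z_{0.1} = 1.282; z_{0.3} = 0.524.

With allocation ratio k = n₂/n₁ = 2.5, Var(x̄₁−x̄₂) = σ²(1/n₁ + 1/(k·n₁)) = σ²·(k+1)/(k·n₁).
So n₁ = (1 + 1/k)·((z_{α/2} + z_β)/d)² = 1.400 × (3.242/0.84)².
n₁ = 1.400 × 14.90 = 20.9.
Round up: n₁ = 21, giving n₂ = ⌈2.5 × 21⌉ = ⌈52.5⌉ = 53.

n₁ = 21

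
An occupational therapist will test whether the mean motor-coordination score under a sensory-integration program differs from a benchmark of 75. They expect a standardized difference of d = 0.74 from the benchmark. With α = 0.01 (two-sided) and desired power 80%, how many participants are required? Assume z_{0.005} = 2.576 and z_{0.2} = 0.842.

n = 22

For a one-sample test: n = ((z_{α/2} + z_β) / d)².
z_{α/2} + z_β = 2.576 + 0.842 = 3.418.
n = (3.418 / 0.74)² = 4.619² = 21.33.
Round up.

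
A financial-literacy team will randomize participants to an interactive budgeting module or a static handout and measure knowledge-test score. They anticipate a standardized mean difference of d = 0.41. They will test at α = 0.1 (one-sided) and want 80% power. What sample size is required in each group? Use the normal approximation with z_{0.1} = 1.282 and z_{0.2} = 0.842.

For two independent groups with equal n: n = 2·((z_{α} + z_β) / d)².
z_{α} + z_β = 1.282 + 0.842 = 2.124.
n = 2 × (2.124 / 0.41)² = 2 × 5.180² = 2 × 26.84 = 53.7.
Round up to the next whole participant.

n = 54 per group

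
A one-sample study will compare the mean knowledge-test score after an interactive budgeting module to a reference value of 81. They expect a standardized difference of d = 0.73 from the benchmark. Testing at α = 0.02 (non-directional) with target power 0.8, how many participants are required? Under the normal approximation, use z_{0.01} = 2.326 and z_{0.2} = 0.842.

For a one-sample test: n = ((z_{α/2} + z_β) / d)².
z_{α/2} + z_β = 2.326 + 0.842 = 3.168.
n = (3.168 / 0.73)² = 4.340² = 18.83.
Round up.

n = 19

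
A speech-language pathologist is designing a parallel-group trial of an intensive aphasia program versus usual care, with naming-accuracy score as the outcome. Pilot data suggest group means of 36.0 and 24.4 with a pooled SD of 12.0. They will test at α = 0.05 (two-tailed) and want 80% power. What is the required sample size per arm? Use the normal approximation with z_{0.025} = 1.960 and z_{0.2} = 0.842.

n = 17 per group

Cohen's d = |M₁ − M₂| / SD_pooled = |36.0 − 24.4| / 12.0 = 11.6 / 12.0 = 0.967.
For two independent groups with equal n: n = 2·((z_{α/2} + z_β) / d)².
z_{α/2} + z_β = 1.960 + 0.842 = 2.802.
n = 2 × (2.802 / 0.967)² = 2 × 2.898² = 2 × 8.40 = 16.8.
Round up to the next whole participant.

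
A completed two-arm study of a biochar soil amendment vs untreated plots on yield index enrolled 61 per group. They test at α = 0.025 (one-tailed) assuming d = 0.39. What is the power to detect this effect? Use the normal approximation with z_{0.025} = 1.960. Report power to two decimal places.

power ≈ 0.58

For two equal groups, power = Φ(d·√(n/2) − z_{α}).
d·√(n/2) = 0.39 × √(61/2) = 0.39 × 5.523 = 2.154.
z_β = 2.154 − 1.960 = 0.194.
Power = Φ(0.194) = 0.577.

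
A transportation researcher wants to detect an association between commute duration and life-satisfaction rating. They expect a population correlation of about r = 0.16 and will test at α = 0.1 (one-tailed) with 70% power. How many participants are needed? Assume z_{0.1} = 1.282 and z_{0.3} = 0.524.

Fisher's z: C = ½·ln((1+r)/(1−r)) = ½·ln(1.3810) = 0.1614.
n = ((z_{α} + z_β)/C)² + 3.
(1.282 + 0.524) / 0.1614 = 1.806 / 0.1614 = 11.190.
n = 11.190² + 3 = 125.21 + 3 = 128.2.
Round up.

n = 129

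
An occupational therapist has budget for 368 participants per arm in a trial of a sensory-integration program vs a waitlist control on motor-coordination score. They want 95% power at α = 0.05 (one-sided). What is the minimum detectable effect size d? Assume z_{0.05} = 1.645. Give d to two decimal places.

For two independent groups of n = 368 each: d_min = (z_{α} + z_β)·√(2/n).
z-sum = 1.645 + 1.645 = 3.290.
d_min = 3.290 × √(2/368) = 3.290 × 0.0737 = 0.243.

d_min ≈ 0.24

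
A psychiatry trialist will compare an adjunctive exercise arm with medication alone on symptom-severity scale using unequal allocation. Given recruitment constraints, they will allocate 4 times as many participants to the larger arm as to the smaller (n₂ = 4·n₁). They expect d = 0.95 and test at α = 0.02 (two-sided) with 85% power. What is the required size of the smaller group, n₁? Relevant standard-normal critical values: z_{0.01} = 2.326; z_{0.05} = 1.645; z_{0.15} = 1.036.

With allocation ratio k = n₂/n₁ = 4, Var(x̄₁−x̄₂) = σ²(1/n₁ + 1/(k·n₁)) = σ²·(k+1)/(k·n₁).
So n₁ = (1 + 1/k)·((z_{α/2} + z_β)/d)² = 1.250 × (3.362/0.95)².
n₁ = 1.250 × 12.52 = 15.7.
Round up: n₁ = 16, giving n₂ = 4 × 16 = 64.

n₁ = 16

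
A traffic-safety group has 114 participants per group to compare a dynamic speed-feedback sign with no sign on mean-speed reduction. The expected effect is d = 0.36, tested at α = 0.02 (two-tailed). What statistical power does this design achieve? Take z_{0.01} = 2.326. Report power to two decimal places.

power ≈ 0.65

For two equal groups, power = Φ(d·√(n/2) − z_{α/2}).
d·√(n/2) = 0.36 × √(114/2) = 0.36 × 7.550 = 2.718.
z_β = 2.718 − 2.326 = 0.392.
Power = Φ(0.392) = 0.652.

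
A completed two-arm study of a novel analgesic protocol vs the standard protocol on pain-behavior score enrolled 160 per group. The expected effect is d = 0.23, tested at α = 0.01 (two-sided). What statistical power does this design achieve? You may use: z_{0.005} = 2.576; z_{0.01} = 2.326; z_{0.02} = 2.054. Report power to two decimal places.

power ≈ 0.30

For two equal groups, power = Φ(d·√(n/2) − z_{α/2}).
d·√(n/2) = 0.23 × √(160/2) = 0.23 × 8.944 = 2.057.
z_β = 2.057 − 2.576 = -0.519.
Power = Φ(-0.519) = 0.302.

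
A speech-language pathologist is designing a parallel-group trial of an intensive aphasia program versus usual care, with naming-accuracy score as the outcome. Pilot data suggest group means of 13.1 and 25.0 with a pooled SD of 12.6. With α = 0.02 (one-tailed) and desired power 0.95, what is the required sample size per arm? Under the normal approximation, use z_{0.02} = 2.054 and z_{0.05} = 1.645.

n = 31 per group

Cohen's d = |M₁ − M₂| / SD_pooled = |13.1 − 25.0| / 12.6 = 11.9 / 12.6 = 0.944.
For two independent groups with equal n: n = 2·((z_{α} + z_β) / d)².
z_{α} + z_β = 2.054 + 1.645 = 3.699.
n = 2 × (3.699 / 0.944)² = 2 × 3.918² = 2 × 15.35 = 30.7.
Round up to the next whole participant.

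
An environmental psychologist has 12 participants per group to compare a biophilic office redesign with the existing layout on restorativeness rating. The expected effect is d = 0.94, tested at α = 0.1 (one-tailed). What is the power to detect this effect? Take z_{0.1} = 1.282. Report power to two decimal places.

For two equal groups, power = Φ(d·√(n/2) − z_{α}).
d·√(n/2) = 0.94 × √(12/2) = 0.94 × 2.449 = 2.303.
z_β = 2.303 − 1.282 = 1.021.
Power = Φ(1.021) = 0.846.

power ≈ 0.85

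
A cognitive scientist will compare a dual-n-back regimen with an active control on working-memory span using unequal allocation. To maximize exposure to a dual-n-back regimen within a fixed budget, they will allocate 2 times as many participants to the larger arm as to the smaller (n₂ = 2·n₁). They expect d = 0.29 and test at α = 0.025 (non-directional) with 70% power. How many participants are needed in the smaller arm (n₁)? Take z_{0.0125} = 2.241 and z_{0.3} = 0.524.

With allocation ratio k = n₂/n₁ = 2, Var(x̄₁−x̄₂) = σ²(1/n₁ + 1/(k·n₁)) = σ²·(k+1)/(k·n₁).
So n₁ = (1 + 1/k)·((z_{α/2} + z_β)/d)² = 1.500 × (2.765/0.29)².
n₁ = 1.500 × 90.91 = 136.4.
Round up: n₁ = 137, giving n₂ = 2 × 137 = 274.

n₁ = 137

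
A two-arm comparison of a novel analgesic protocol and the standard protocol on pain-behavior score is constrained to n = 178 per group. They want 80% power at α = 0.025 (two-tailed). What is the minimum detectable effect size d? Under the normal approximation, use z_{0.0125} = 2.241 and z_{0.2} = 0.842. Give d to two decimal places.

d_min ≈ 0.33

For two independent groups of n = 178 each: d_min = (z_{α/2} + z_β)·√(2/n).
z-sum = 2.241 + 0.842 = 3.083.
d_min = 3.083 × √(2/178) = 3.083 × 0.1060 = 0.327.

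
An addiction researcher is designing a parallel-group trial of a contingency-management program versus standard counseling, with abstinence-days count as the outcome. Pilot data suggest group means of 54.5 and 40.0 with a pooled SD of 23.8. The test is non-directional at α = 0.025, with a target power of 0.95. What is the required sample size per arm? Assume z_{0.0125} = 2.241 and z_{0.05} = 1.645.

Cohen's d = |M₁ − M₂| / SD_pooled = |54.5 − 40.0| / 23.8 = 14.5 / 23.8 = 0.609.
For two independent groups with equal n: n = 2·((z_{α/2} + z_β) / d)².
z_{α/2} + z_β = 2.241 + 1.645 = 3.886.
n = 2 × (3.886 / 0.609)² = 2 × 6.381² = 2 × 40.72 = 81.4.
Round up to the next whole participant.

n = 82 per group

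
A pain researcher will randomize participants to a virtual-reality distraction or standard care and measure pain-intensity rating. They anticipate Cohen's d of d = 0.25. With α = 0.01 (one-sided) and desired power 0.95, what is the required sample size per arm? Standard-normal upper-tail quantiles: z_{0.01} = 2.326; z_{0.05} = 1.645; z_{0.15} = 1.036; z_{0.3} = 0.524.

For two independent groups with equal n: n = 2·((z_{α} + z_β) / d)².
z_{α} + z_β = 2.326 + 1.645 = 3.971.
n = 2 × (3.971 / 0.25)² = 2 × 15.884² = 2 × 252.30 = 504.6.
Round up to the next whole participant.

n = 505 per group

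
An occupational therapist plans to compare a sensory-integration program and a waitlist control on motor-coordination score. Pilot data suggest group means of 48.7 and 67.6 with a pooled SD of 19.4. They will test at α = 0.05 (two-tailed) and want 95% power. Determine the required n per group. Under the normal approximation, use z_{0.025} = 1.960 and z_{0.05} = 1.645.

Cohen's d = |M₁ − M₂| / SD_pooled = |48.7 − 67.6| / 19.4 = 18.9 / 19.4 = 0.974.
For two independent groups with equal n: n = 2·((z_{α/2} + z_β) / d)².
z_{α/2} + z_β = 1.960 + 1.645 = 3.605.
n = 2 × (3.605 / 0.974)² = 2 × 3.701² = 2 × 13.70 = 27.4.
Round up to the next whole participant.

n = 28 per group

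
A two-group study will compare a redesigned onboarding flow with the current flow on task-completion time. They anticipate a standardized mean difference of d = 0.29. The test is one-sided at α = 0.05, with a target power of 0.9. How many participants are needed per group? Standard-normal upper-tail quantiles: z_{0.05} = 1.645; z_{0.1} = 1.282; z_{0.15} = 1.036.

For two independent groups with equal n: n = 2·((z_{α} + z_β) / d)².
z_{α} + z_β = 1.645 + 1.282 = 2.927.
n = 2 × (2.927 / 0.29)² = 2 × 10.093² = 2 × 101.87 = 203.7.
Round up to the next whole participant.

n = 204 per group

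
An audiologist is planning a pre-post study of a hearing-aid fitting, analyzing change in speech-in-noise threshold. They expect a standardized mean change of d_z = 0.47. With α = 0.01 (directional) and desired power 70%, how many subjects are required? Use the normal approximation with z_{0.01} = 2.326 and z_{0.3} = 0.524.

n = 37 pairs

For a paired (one-sample on differences) test: n = ((z_{α} + z_β) / d)².
z_{α} + z_β = 2.326 + 0.524 = 2.850.
n = (2.850 / 0.47)² = 6.064² = 36.77.
Round up.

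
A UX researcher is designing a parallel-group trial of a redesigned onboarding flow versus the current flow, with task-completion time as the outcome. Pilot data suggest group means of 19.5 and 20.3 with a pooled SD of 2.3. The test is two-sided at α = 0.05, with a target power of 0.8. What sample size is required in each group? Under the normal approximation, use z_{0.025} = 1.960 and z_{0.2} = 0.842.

n = 130 per group

Cohen's d = |M₁ − M₂| / SD_pooled = |19.5 − 20.3| / 2.3 = 0.8 / 2.3 = 0.348.
For two independent groups with equal n: n = 2·((z_{α/2} + z_β) / d)².
z_{α/2} + z_β = 1.960 + 0.842 = 2.802.
n = 2 × (2.802 / 0.348)² = 2 × 8.052² = 2 × 64.83 = 129.7.
Round up to the next whole participant.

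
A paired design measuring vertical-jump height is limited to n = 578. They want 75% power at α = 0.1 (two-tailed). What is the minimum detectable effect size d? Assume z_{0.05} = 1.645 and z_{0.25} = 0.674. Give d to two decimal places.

For a single sample (or paired design) of n = 578: d_min = (z_{α/2} + z_β)/√n.
z-sum = 1.645 + 0.674 = 2.319.
d_min = 2.319 / √578 = 2.319 / 24.042 = 0.096.

d_min ≈ 0.10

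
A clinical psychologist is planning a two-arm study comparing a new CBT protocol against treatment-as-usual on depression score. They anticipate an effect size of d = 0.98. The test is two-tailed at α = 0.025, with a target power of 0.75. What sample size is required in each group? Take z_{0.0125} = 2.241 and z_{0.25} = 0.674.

n = 18 per group

For two independent groups with equal n: n = 2·((z_{α/2} + z_β) / d)².
z_{α/2} + z_β = 2.241 + 0.674 = 2.915.
n = 2 × (2.915 / 0.98)² = 2 × 2.974² = 2 × 8.85 = 17.7.
Round up to the next whole participant.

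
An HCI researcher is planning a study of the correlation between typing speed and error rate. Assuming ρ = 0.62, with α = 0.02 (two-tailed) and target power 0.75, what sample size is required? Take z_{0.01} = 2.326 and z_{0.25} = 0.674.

n = 21

Fisher's z: C = ½·ln((1+r)/(1−r)) = ½·ln(4.2632) = 0.7250.
n = ((z_{α/2} + z_β)/C)² + 3.
(2.326 + 0.674) / 0.7250 = 3.000 / 0.7250 = 4.138.
n = 4.138² + 3 = 17.12 + 3 = 20.1.
Round up.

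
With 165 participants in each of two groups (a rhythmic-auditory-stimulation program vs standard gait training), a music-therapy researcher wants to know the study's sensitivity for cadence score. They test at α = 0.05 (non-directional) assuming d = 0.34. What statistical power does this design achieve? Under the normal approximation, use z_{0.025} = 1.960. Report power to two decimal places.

For two equal groups, power = Φ(d·√(n/2) − z_{α/2}).
d·√(n/2) = 0.34 × √(165/2) = 0.34 × 9.083 = 3.088.
z_β = 3.088 − 1.960 = 1.128.
Power = Φ(1.128) = 0.870.

power ≈ 0.87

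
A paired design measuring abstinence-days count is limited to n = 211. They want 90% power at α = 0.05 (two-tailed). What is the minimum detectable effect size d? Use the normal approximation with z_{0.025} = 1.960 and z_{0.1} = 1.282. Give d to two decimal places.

For a single sample (or paired design) of n = 211: d_min = (z_{α/2} + z_β)/√n.
z-sum = 1.960 + 1.282 = 3.242.
d_min = 3.242 / √211 = 3.242 / 14.526 = 0.223.

d_min ≈ 0.22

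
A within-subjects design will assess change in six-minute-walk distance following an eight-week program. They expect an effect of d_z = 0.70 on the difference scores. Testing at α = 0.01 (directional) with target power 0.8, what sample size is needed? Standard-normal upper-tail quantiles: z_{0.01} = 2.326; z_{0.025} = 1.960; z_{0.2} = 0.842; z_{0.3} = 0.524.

For a paired (one-sample on differences) test: n = ((z_{α} + z_β) / d)².
z_{α} + z_β = 2.326 + 0.842 = 3.168.
n = (3.168 / 0.70)² = 4.526² = 20.48.
Round up.

n = 21 pairs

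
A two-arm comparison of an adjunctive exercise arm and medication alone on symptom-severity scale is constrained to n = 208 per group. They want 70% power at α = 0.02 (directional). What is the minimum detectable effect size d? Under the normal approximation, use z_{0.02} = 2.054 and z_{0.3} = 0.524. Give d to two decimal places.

For two independent groups of n = 208 each: d_min = (z_{α} + z_β)·√(2/n).
z-sum = 2.054 + 0.524 = 2.578.
d_min = 2.578 × √(2/208) = 2.578 × 0.0981 = 0.253.

d_min ≈ 0.25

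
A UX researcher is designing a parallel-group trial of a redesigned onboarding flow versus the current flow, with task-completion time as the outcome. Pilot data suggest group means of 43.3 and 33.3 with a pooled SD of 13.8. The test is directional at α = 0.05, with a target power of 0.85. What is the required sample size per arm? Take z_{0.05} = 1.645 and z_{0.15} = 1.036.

Cohen's d = |M₁ − M₂| / SD_pooled = |43.3 − 33.3| / 13.8 = 10.0 / 13.8 = 0.725.
For two independent groups with equal n: n = 2·((z_{α} + z_β) / d)².
z_{α} + z_β = 1.645 + 1.036 = 2.681.
n = 2 × (2.681 / 0.725)² = 2 × 3.698² = 2 × 13.67 = 27.3.
Round up to the next whole participant.

n = 28 per group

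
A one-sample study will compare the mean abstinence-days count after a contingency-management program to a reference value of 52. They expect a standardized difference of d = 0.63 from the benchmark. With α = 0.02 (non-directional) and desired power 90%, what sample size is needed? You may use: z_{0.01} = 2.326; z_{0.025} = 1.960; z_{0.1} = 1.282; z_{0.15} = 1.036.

n = 33

For a one-sample test: n = ((z_{α/2} + z_β) / d)².
z_{α/2} + z_β = 2.326 + 1.282 = 3.608.
n = (3.608 / 0.63)² = 5.727² = 32.80.
Round up.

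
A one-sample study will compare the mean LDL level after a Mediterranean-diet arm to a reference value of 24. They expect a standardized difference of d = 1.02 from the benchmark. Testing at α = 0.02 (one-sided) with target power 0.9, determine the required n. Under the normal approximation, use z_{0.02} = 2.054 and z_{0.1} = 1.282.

n = 11

For a one-sample test: n = ((z_{α} + z_β) / d)².
z_{α} + z_β = 2.054 + 1.282 = 3.336.
n = (3.336 / 1.02)² = 3.271² = 10.70.
Round up.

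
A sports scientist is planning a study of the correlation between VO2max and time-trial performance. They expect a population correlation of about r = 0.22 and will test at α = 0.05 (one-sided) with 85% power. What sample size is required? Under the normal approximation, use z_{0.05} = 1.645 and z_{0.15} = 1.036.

Fisher's z: C = ½·ln((1+r)/(1−r)) = ½·ln(1.5641) = 0.2237.
n = ((z_{α} + z_β)/C)² + 3.
(1.645 + 1.036) / 0.2237 = 2.681 / 0.2237 = 11.985.
n = 11.985² + 3 = 143.64 + 3 = 146.6.
Round up.

n = 147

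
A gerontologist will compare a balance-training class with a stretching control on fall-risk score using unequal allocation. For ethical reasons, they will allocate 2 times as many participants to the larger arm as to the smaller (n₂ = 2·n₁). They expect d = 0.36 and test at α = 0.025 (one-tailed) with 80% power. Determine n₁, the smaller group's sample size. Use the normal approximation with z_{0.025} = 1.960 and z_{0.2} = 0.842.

n₁ = 91

With allocation ratio k = n₂/n₁ = 2, Var(x̄₁−x̄₂) = σ²(1/n₁ + 1/(k·n₁)) = σ²·(k+1)/(k·n₁).
So n₁ = (1 + 1/k)·((z_{α} + z_β)/d)² = 1.500 × (2.802/0.36)².
n₁ = 1.500 × 60.58 = 90.9.
Round up: n₁ = 91, giving n₂ = 2 × 91 = 182.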